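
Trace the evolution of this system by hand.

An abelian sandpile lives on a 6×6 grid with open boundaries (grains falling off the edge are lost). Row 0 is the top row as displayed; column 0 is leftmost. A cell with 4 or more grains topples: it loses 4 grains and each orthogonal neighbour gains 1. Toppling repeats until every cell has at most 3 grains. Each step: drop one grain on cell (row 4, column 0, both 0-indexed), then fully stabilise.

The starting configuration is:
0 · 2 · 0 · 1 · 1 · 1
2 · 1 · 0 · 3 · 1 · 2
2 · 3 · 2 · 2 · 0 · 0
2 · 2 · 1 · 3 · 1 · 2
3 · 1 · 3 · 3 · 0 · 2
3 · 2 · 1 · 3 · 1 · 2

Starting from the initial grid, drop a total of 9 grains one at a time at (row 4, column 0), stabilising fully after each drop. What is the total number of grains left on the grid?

57

k=0  0 · 2 · 0 · 1 · 1 · 1
2 · 1 · 0 · 3 · 1 · 2
2 · 3 · 2 · 2 · 0 · 0
2 · 2 · 1 · 3 · 1 · 2
3 · 1 · 3 · 3 · 0 · 2
3 · 2 · 1 · 3 · 1 · 2
k=1  0 · 2 · 0 · 1 · 1 · 1
2 · 1 · 0 · 3 · 1 · 2
2 · 3 · 2 · 2 · 0 · 0
3 · 2 · 1 · 3 · 1 · 2
1 · 2 · 3 · 3 · 0 · 2
0 · 3 · 1 · 3 · 1 · 2
k=2  0 · 2 · 0 · 1 · 1 · 1
2 · 1 · 0 · 3 · 1 · 2
2 · 3 · 2 · 2 · 0 · 0
3 · 2 · 1 · 3 · 1 · 2
2 · 2 · 3 · 3 · 0 · 2
0 · 3 · 1 · 3 · 1 · 2
k=3  0 · 2 · 0 · 1 · 1 · 1
2 · 1 · 0 · 3 · 1 · 2
2 · 3 · 2 · 2 · 0 · 0
3 · 2 · 1 · 3 · 1 · 2
3 · 2 · 3 · 3 · 0 · 2
0 · 3 · 1 · 3 · 1 · 2
k=4  0 · 2 · 0 · 1 · 1 · 1
2 · 1 · 0 · 3 · 1 · 2
3 · 3 · 2 · 2 · 0 · 0
0 · 3 · 1 · 3 · 1 · 2
1 · 3 · 3 · 3 · 0 · 2
1 · 3 · 1 · 3 · 1 · 2
k=5  0 · 2 · 0 · 1 · 1 · 1
2 · 1 · 0 · 3 · 1 · 2
3 · 3 · 2 · 2 · 0 · 0
0 · 3 · 1 · 3 · 1 · 2
2 · 3 · 3 · 3 · 0 · 2
1 · 3 · 1 · 3 · 1 · 2
k=6  0 · 2 · 0 · 1 · 1 · 1
2 · 1 · 0 · 3 · 1 · 2
3 · 3 · 2 · 2 · 0 · 0
0 · 3 · 1 · 3 · 1 · 2
3 · 3 · 3 · 3 · 0 · 2
1 · 3 · 1 · 3 · 1 · 2
k=7  0 · 2 · 0 · 2 · 1 · 1
3 · 2 · 2 · 0 · 2 · 2
0 · 2 · 1 · 1 · 1 · 0
3 · 2 · 1 · 2 · 2 · 2
1 · 3 · 3 · 2 · 1 · 2
3 · 1 · 0 · 1 · 2 · 2
k=8  0 · 2 · 0 · 2 · 1 · 1
3 · 2 · 2 · 0 · 2 · 2
0 · 2 · 1 · 1 · 1 · 0
3 · 2 · 1 · 2 · 2 · 2
2 · 3 · 3 · 2 · 1 · 2
3 · 1 · 0 · 1 · 2 · 2
k=9  0 · 2 · 0 · 2 · 1 · 1
3 · 2 · 2 · 0 · 2 · 2
0 · 2 · 1 · 1 · 1 · 0
3 · 2 · 1 · 2 · 2 · 2
3 · 3 · 3 · 2 · 1 · 2
3 · 1 · 0 · 1 · 2 · 2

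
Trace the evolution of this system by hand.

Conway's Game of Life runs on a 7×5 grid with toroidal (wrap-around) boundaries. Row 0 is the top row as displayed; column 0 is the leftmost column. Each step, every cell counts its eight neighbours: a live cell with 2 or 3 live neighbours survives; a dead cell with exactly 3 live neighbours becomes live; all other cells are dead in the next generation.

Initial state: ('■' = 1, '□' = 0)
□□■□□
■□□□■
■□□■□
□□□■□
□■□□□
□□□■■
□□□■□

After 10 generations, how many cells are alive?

k=0  □□■□□
■□□□■
■□□■□
□□□■□
□■□□□
□□□■■
□□□■□
k=1  □□□■■
■■□■■
■□□■□
□□■□■
□□■■■
□□■■■
□□■■■
k=2  □■□□□
□■□□□
□□□□□
■■■□□
■■□□□
■■□□□
■□□□□
k=3  ■■□□□
□□□□□
■□■□□
■□■□□
□□□□■
□□□□■
■□□□□
k=4  ■■□□□
■□□□□
□□□□□
■□□■■
■□□■■
■□□□■
■■□□■
k=5  □□□□□
■■□□□
■□□□□
■□□■□
□■□□□
□□□□□
□□□□□
k=6  □□□□□
■■□□□
■□□□□
■■□□■
□□□□□
□□□□□
□□□□□
k=7  □□□□□
■■□□□
□□□□□
■■□□■
■□□□□
□□□□□
□□□□□
k=8  □□□□□
□□□□□
□□□□■
■■□□■
■■□□■
□□□□□
□□□□□
k=9  □□□□□
□□□□□
□□□□■
□■□■□
□■□□■
■□□□□
□□□□□
k=10  □□□□□
□□□□□
□□□□□
□□■■■
□■■□■
■□□□□
□□□□□

7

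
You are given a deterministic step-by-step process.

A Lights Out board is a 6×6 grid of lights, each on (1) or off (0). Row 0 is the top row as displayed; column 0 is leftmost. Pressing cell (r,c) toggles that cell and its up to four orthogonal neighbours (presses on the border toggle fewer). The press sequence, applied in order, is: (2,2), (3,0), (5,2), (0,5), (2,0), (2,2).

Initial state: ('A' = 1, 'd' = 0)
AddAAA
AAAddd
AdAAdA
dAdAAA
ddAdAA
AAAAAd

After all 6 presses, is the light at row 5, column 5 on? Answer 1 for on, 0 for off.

gen 0: AddAAA
AAAddd
AdAAdA
dAdAAA
ddAdAA
AAAAAd
gen 1: AddAAA
AAdddd
AAdddA
dAAAAA
ddAdAA
AAAAAd
gen 2: AddAAA
AAdddd
dAdddA
AdAAAA
AdAdAA
AAAAAd
gen 3: AddAAA
AAdddd
dAdddA
AdAAAA
AdddAA
AdddAd
gen 4: AddAdd
AAdddA
dAdddA
AdAAAA
AdddAA
AdddAd
gen 5: AddAdd
dAdddA
AddddA
ddAAAA
AdddAA
AdddAd
gen 6: AddAdd
dAAddA
AAAAdA
dddAAA
AdddAA
AdddAd

0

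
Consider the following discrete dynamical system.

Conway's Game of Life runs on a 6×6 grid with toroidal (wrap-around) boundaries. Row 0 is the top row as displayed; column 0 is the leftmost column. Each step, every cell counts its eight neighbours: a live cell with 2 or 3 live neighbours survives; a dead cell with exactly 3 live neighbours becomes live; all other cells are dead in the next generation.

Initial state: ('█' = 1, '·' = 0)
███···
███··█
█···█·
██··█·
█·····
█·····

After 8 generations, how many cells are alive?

k=0  ███···
███··█
█···█·
██··█·
█·····
█·····
k=1  ··█···
··██··
··███·
██····
█·····
█····█
k=2  ·███··
·█··█·
····█·
████·█
······
██···█
k=3  ···███
·█··█·
····█·
██████
····█·
██····
k=4  ·█████
······
······
███···
····█·
█··█··
k=5  ██████
··███·
·█····
·█····
█·██·█
██····
k=6  ······
······
·█·█··
·█····
··█··█
······
k=7  ······
······
··█···
██····
······
······
k=8  ······
······
·█····
·█····
······
······

2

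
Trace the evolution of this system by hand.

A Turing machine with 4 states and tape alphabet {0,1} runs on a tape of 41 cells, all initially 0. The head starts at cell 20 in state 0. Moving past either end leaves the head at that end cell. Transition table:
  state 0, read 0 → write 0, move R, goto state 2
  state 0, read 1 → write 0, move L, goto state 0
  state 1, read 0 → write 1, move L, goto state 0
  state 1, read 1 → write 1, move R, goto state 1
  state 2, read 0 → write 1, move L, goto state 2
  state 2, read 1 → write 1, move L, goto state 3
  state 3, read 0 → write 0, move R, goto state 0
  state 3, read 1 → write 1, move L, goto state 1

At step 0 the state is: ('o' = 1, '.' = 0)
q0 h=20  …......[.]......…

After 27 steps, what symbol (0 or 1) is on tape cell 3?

step 0: q0 h=20  …......[.]......…
step 1: q2 h=21  …......[.]......…
step 2: q2 h=20  …......[.]o.....…
step 3: q2 h=19  …......[.]oo....…
step 4: q2 h=18  …......[.]ooo...…
step 5: q2 h=17  …......[.]oooo..…
step 6: q2 h=16  …......[.]ooooo.…
step 7: q2 h=15  …......[.]oooooo…
step 8: q2 h=14  …......[.]oooooo…
step 9: q2 h=13  …......[.]oooooo…
step 10: q2 h=12  …......[.]oooooo…
step 11: q2 h=11  …......[.]oooooo…
step 12: q2 h=10  …......[.]oooooo…
step 13: q2 h= 9  …......[.]oooooo…
step 14: q2 h= 8  …......[.]oooooo…
step 15: q2 h= 7  …......[.]oooooo…
step 16: q2 h= 6  |......[.]oooooo…
step 17: q2 h= 5  |.....[.]oooooo…
step 18: q2 h= 4  |....[.]oooooo…
step 19: q2 h= 3  |...[.]oooooo…
step 20: q2 h= 2  |..[.]oooooo…
step 21: q2 h= 1  |.[.]oooooo…
step 22: q2 h= 0  |[.]oooooo…
step 23: q2 h= 0  |[o]oooooo…
step 24: q3 h= 0  |[o]oooooo…
step 25: q1 h= 0  |[o]oooooo…
step 26: q1 h= 1  |o[o]oooooo…
step 27: q1 h= 2  |oo[o]oooooo…

1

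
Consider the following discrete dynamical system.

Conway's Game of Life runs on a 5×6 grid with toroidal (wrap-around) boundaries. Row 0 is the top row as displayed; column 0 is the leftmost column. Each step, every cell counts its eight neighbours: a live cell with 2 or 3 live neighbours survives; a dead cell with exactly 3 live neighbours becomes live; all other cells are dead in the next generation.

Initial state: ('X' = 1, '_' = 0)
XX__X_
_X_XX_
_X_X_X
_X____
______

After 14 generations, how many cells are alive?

9

t=0: XX__X_
_X_XX_
_X_X_X
_X____
______
t=1: XXXXXX
_X_X__
_X_X__
X_X___
XX____
t=2: ___XXX
_____X
XX_X__
X_X___
____X_
t=3: ___X_X
__XX_X
XXX__X
X_XX_X
____X_
t=4: __XX_X
___X_X
______
__XX__
X_X___
t=5: XXXX_X
__XX__
__XXX_
_XXX__
____X_
t=6: XX___X
X____X
____X_
_X____
____XX
t=7: _X____
_X__X_
X____X
____XX
_X__XX
t=8: _XX_XX
_X___X
X_____
______
____XX
t=9: _XXX__
_XX_XX
X_____
_____X
X__XXX
t=10: ______
____XX
XX__X_
______
XX_X_X
t=11: ______
X___XX
X___X_
__X_X_
X_____
t=12: X_____
X___X_
XX__X_
_X_X__
______
t=13: _____X
X_____
XXXXX_
XXX___
______
t=14: ______
X_XXX_
___X__
X____X
XX____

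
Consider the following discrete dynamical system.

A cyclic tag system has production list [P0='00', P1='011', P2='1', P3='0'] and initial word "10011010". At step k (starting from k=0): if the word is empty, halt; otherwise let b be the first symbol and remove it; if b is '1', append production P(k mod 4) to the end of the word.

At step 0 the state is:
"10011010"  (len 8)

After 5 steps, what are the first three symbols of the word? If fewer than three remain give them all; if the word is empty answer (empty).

gen 0: "10011010"  (len 8)
gen 1: "001101000"  (len 9)
gen 2: "01101000"  (len 8)
gen 3: "1101000"  (len 7)
gen 4: "1010000"  (len 7)
gen 5: "01000000"  (len 8)

010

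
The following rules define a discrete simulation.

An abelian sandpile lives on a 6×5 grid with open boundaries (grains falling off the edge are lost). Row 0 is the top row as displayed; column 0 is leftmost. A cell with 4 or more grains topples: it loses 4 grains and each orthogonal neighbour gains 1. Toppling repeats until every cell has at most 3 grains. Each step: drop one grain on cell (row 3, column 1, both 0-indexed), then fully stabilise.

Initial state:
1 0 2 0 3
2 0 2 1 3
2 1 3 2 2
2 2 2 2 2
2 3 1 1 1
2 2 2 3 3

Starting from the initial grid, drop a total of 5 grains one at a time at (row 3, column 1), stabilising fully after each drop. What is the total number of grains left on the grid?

[0] 1 0 2 0 3
2 0 2 1 3
2 1 3 2 2
2 2 2 2 2
2 3 1 1 1
2 2 2 3 3
[1] 1 0 2 0 3
2 0 2 1 3
2 1 3 2 2
2 3 2 2 2
2 3 1 1 1
2 2 2 3 3
[2] 1 0 2 0 3
2 0 2 1 3
2 2 3 2 2
3 1 3 2 2
3 0 2 1 1
2 3 2 3 3
[3] 1 0 2 0 3
2 0 2 1 3
2 2 3 2 2
3 2 3 2 2
3 0 2 1 1
2 3 2 3 3
[4] 1 0 2 0 3
2 0 2 1 3
2 2 3 2 2
3 3 3 2 2
3 0 2 1 1
2 3 2 3 3
[5] 1 0 2 0 3
3 1 3 1 3
0 1 1 3 2
2 3 1 3 2
0 2 3 1 1
3 3 2 3 3

56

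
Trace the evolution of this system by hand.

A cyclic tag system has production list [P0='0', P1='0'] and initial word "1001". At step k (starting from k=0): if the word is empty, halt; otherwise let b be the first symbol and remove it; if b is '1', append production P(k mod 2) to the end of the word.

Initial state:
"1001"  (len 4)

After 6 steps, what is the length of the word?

0

k=0  "1001"  (len 4)
k=1  "0010"  (len 4)
k=2  "010"  (len 3)
k=3  "10"  (len 2)
k=4  "00"  (len 2)
k=5  "0"  (len 1)
k=6  (halted — word empty)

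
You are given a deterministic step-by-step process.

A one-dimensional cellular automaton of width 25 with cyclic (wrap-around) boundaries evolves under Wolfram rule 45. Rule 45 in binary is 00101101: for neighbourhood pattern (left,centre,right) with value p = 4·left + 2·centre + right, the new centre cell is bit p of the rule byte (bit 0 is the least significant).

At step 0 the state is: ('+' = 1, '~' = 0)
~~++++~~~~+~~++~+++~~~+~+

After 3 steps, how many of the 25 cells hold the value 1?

[0] ~~++++~~~~+~~++~+++~~~+~+
[1] ~~+~~~~++~+~~+~++~~~+~+++
[2] ~~+~++~+~++~~+++~~+~+++~~
[3] +~+++~++++~~~+~~~~+++~~~+

13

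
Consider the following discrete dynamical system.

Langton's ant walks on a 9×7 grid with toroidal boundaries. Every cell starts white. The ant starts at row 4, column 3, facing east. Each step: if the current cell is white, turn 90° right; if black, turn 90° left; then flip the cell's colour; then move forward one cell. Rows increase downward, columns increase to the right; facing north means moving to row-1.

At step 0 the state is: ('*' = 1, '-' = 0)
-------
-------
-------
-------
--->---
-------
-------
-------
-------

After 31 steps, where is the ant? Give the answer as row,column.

0) -------
-------
-------
-------
--->---
-------
-------
-------
-------
1) -------
-------
-------
-------
---*---
---v---
-------
-------
-------
2) -------
-------
-------
-------
---*---
--<*---
-------
-------
-------
3) -------
-------
-------
-------
--^*---
--**---
-------
-------
-------
4) -------
-------
-------
-------
--*>---
--**---
-------
-------
-------
5) -------
-------
-------
---^---
--*----
--**---
-------
-------
-------
6) -------
-------
-------
---*>--
--*----
--**---
-------
-------
-------
7) -------
-------
-------
---**--
--*-v--
--**---
-------
-------
-------
8) -------
-------
-------
---**--
--*<*--
--**---
-------
-------
-------
9) -------
-------
-------
---^*--
--***--
--**---
-------
-------
-------
10) -------
-------
-------
--<-*--
--***--
--**---
-------
-------
-------
11) -------
-------
--^----
--*-*--
--***--
--**---
-------
-------
-------
12) -------
-------
--*>---
--*-*--
--***--
--**---
-------
-------
-------
13) -------
-------
--**---
--*v*--
--***--
--**---
-------
-------
-------
14) -------
-------
--**---
--<**--
--***--
--**---
-------
-------
-------
15) -------
-------
--**---
---**--
--v**--
--**---
-------
-------
-------
16) -------
-------
--**---
---**--
--->*--
--**---
-------
-------
-------
17) -------
-------
--**---
---^*--
----*--
--**---
-------
-------
-------
18) -------
-------
--**---
--<-*--
----*--
--**---
-------
-------
-------
19) -------
-------
--^*---
--*-*--
----*--
--**---
-------
-------
-------
20) -------
-------
-<-*---
--*-*--
----*--
--**---
-------
-------
-------
21) -------
-^-----
-*-*---
--*-*--
----*--
--**---
-------
-------
-------
22) -------
-*>----
-*-*---
--*-*--
----*--
--**---
-------
-------
-------
23) -------
-**----
-*v*---
--*-*--
----*--
--**---
-------
-------
-------
24) -------
-**----
-<**---
--*-*--
----*--
--**---
-------
-------
-------
25) -------
-**----
--**---
-v*-*--
----*--
--**---
-------
-------
-------
26) -------
-**----
--**---
<**-*--
----*--
--**---
-------
-------
-------
27) -------
-**----
^-**---
***-*--
----*--
--**---
-------
-------
-------
28) -------
-**----
*>**---
***-*--
----*--
--**---
-------
-------
-------
29) -------
-**----
****---
*v*-*--
----*--
--**---
-------
-------
-------
30) -------
-**----
****---
*->-*--
----*--
--**---
-------
-------
-------
31) -------
-**----
**^*---
*---*--
----*--
--**---
-------
-------
-------

2,2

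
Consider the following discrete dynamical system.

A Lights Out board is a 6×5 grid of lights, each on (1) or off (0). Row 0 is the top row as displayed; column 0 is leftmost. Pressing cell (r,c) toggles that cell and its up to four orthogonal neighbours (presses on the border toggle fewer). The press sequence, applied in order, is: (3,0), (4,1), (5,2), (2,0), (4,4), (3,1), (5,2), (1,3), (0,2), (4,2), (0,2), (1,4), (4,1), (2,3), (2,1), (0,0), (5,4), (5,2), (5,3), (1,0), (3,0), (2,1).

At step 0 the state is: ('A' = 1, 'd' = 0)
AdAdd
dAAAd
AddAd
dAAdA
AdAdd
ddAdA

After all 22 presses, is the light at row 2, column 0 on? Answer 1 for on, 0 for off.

k=0  AdAdd
dAAAd
AddAd
dAAdA
AdAdd
ddAdA
k=1  AdAdd
dAAAd
dddAd
AdAdA
ddAdd
ddAdA
k=2  AdAdd
dAAAd
dddAd
AAAdA
AAddd
dAAdA
k=3  AdAdd
dAAAd
dddAd
AAAdA
AAAdd
dddAA
k=4  AdAdd
AAAAd
AAdAd
dAAdA
AAAdd
dddAA
k=5  AdAdd
AAAAd
AAdAd
dAAdd
AAAAA
dddAd
k=6  AdAdd
AAAAd
AddAd
Adddd
AdAAA
dddAd
k=7  AdAdd
AAAAd
AddAd
Adddd
AddAA
dAAdd
k=8  AdAAd
AAddA
Adddd
Adddd
AddAA
dAAdd
k=9  AAddd
AAAdA
Adddd
Adddd
AddAA
dAAdd
k=10  AAddd
AAAdA
Adddd
AdAdd
AAAdA
dAddd
k=11  AdAAd
AAddA
Adddd
AdAdd
AAAdA
dAddd
k=12  AdAAA
AAdAd
AdddA
AdAdd
AAAdA
dAddd
k=13  AdAAA
AAdAd
AdddA
AAAdd
ddddA
ddddd
k=14  AdAAA
AAddd
AdAAd
AAAAd
ddddA
ddddd
k=15  AdAAA
Adddd
dAdAd
AdAAd
ddddA
ddddd
k=16  dAAAA
ddddd
dAdAd
AdAAd
ddddA
ddddd
k=17  dAAAA
ddddd
dAdAd
AdAAd
ddddd
dddAA
k=18  dAAAA
ddddd
dAdAd
AdAAd
ddAdd
dAAdA
k=19  dAAAA
ddddd
dAdAd
AdAAd
ddAAd
dAdAd
k=20  AAAAA
AAddd
AAdAd
AdAAd
ddAAd
dAdAd
k=21  AAAAA
AAddd
dAdAd
dAAAd
AdAAd
dAdAd
k=22  AAAAA
Adddd
AdAAd
ddAAd
AdAAd
dAdAd

1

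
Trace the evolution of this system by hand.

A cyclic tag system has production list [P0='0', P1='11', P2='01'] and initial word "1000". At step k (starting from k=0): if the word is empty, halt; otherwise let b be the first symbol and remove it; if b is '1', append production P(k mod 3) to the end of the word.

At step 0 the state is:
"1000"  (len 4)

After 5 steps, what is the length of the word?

0

step 0: "1000"  (len 4)
step 1: "0000"  (len 4)
step 2: "000"  (len 3)
step 3: "00"  (len 2)
step 4: "0"  (len 1)
step 5: (halted — word empty)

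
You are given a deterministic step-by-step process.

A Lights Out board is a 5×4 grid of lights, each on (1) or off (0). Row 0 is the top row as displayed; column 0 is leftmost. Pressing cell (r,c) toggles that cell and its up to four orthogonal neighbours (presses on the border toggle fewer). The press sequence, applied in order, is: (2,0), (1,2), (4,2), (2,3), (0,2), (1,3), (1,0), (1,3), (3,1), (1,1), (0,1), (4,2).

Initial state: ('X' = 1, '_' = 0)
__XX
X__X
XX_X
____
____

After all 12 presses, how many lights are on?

k=0  __XX
X__X
XX_X
____
____
k=1  __XX
___X
___X
X___
____
k=2  ___X
_XX_
__XX
X___
____
k=3  ___X
_XX_
__XX
X_X_
_XXX
k=4  ___X
_XXX
____
X_XX
_XXX
k=5  _XX_
_X_X
____
X_XX
_XXX
k=6  _XXX
_XX_
___X
X_XX
_XXX
k=7  XXXX
X_X_
X__X
X_XX
_XXX
k=8  XXX_
X__X
X___
X_XX
_XXX
k=9  XXX_
X__X
XX__
_X_X
__XX
k=10  X_X_
_XXX
X___
_X_X
__XX
k=11  _X__
__XX
X___
_X_X
__XX
k=12  _X__
__XX
X___
_XXX
_X__

8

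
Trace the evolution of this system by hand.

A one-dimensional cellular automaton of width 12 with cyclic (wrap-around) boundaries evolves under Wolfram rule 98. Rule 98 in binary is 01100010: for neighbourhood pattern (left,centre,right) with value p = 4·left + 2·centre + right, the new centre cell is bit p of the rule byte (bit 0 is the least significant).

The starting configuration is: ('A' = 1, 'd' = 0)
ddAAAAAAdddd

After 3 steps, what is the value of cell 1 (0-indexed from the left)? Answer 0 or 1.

t=0: ddAAAAAAdddd
t=1: dAdddddAdddd
t=2: AdddddAddddd
t=3: dddddAdddddA

0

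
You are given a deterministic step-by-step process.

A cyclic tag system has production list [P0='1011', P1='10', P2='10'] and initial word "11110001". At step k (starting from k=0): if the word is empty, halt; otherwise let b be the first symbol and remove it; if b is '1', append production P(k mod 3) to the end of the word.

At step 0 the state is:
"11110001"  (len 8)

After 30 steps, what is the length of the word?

t=0: "11110001"  (len 8)
t=1: "11100011011"  (len 11)
t=2: "110001101110"  (len 12)
t=3: "1000110111010"  (len 13)
t=4: "0001101110101011"  (len 16)
t=5: "001101110101011"  (len 15)
t=6: "01101110101011"  (len 14)
t=7: "1101110101011"  (len 13)
t=8: "10111010101110"  (len 14)
t=9: "011101010111010"  (len 15)
t=10: "11101010111010"  (len 14)
t=11: "110101011101010"  (len 15)
t=12: "1010101110101010"  (len 16)
t=13: "0101011101010101011"  (len 19)
t=14: "101011101010101011"  (len 18)
t=15: "0101110101010101110"  (len 19)
t=16: "101110101010101110"  (len 18)
t=17: "0111010101010111010"  (len 19)
t=18: "111010101010111010"  (len 18)
t=19: "110101010101110101011"  (len 21)
t=20: "1010101010111010101110"  (len 22)
t=21: "01010101011101010111010"  (len 23)
t=22: "1010101011101010111010"  (len 22)
t=23: "01010101110101011101010"  (len 23)
t=24: "1010101110101011101010"  (len 22)
t=25: "0101011101010111010101011"  (len 25)
t=26: "101011101010111010101011"  (len 24)
t=27: "0101110101011101010101110"  (len 25)
t=28: "101110101011101010101110"  (len 24)
t=29: "0111010101110101010111010"  (len 25)
t=30: "111010101110101010111010"  (len 24)

24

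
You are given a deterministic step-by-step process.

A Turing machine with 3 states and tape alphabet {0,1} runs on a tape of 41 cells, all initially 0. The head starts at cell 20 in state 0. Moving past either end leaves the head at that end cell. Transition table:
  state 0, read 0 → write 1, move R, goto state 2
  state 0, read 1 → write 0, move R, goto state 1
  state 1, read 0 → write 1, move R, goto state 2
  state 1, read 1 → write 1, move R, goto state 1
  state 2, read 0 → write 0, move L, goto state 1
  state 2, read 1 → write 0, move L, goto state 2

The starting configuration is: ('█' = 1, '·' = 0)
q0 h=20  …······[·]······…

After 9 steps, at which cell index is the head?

23

step 0: q0 h=20  …······[·]······…
step 1: q2 h=21  …·····█[·]······…
step 2: q1 h=20  …······[█]······…
step 3: q1 h=21  …·····█[·]······…
step 4: q2 h=22  …····██[·]······…
step 5: q1 h=21  …·····█[█]······…
step 6: q1 h=22  …····██[·]······…
step 7: q2 h=23  …···███[·]······…
step 8: q1 h=22  …····██[█]······…
step 9: q1 h=23  …···███[·]······…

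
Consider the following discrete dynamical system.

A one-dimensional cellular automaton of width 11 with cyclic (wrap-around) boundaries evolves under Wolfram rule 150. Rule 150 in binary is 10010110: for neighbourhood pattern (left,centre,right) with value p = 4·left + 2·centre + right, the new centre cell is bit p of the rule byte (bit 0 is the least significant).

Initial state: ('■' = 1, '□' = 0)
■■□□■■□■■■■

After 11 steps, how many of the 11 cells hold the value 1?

6

step 0: ■■□□■■□■■■■
step 1: ■□■■□□□□■■■
step 2: □□□□■□□■□■■
step 3: ■□□■■■■■□□□
step 4: ■■■□■■■□■□■
step 5: ■■□□□■□□■□□
step 6: □□■□■■■■■■■
step 7: ■■■□□■■■■■□
step 8: □■□■■□■■■□□
step 9: ■■□□□□□■□■□
step 10: □□■□□□■■□■□
step 11: □■■■□■□□□■■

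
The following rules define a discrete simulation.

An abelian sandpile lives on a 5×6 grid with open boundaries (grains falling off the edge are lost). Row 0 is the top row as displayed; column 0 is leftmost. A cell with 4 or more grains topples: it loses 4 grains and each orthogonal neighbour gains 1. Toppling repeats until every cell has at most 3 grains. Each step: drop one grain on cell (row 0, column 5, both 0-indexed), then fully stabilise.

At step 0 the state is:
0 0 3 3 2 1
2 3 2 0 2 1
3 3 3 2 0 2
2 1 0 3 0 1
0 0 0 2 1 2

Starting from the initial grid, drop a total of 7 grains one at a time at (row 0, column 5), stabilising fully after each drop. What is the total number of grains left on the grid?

0) 0 0 3 3 2 1
2 3 2 0 2 1
3 3 3 2 0 2
2 1 0 3 0 1
0 0 0 2 1 2
1) 0 0 3 3 2 2
2 3 2 0 2 1
3 3 3 2 0 2
2 1 0 3 0 1
0 0 0 2 1 2
2) 0 0 3 3 2 3
2 3 2 0 2 1
3 3 3 2 0 2
2 1 0 3 0 1
0 0 0 2 1 2
3) 0 0 3 3 3 0
2 3 2 0 2 2
3 3 3 2 0 2
2 1 0 3 0 1
0 0 0 2 1 2
4) 0 0 3 3 3 1
2 3 2 0 2 2
3 3 3 2 0 2
2 1 0 3 0 1
0 0 0 2 1 2
5) 0 0 3 3 3 2
2 3 2 0 2 2
3 3 3 2 0 2
2 1 0 3 0 1
0 0 0 2 1 2
6) 0 0 3 3 3 3
2 3 2 0 2 2
3 3 3 2 0 2
2 1 0 3 0 1
0 0 0 2 1 2
7) 0 1 0 1 1 1
2 3 3 1 3 3
3 3 3 2 0 2
2 1 0 3 0 1
0 0 0 2 1 2

44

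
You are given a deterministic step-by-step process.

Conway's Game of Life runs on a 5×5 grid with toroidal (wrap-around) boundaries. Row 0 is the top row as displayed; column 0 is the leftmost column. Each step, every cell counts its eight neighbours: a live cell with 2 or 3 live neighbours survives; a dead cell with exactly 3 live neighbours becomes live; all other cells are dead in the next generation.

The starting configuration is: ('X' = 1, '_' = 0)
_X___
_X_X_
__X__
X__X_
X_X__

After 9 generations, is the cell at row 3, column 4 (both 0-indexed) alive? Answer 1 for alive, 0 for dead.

[0] _X___
_X_X_
__X__
X__X_
X_X__
[1] XX___
_X___
_XXXX
__XXX
X_X_X
[2] __X_X
___XX
_X__X
_____
__X__
[3] __X_X
__X_X
X__XX
_____
___X_
[4] __X_X
_XX__
X__XX
___X_
___X_
[5] _XX__
_XX__
XX_XX
__XX_
__XXX
[6] X____
____X
X___X
_____
____X
[7] X___X
____X
X___X
X___X
_____
[8] X___X
___X_
___X_
X___X
_____
[9] ____X
___X_
___X_
____X
_____

1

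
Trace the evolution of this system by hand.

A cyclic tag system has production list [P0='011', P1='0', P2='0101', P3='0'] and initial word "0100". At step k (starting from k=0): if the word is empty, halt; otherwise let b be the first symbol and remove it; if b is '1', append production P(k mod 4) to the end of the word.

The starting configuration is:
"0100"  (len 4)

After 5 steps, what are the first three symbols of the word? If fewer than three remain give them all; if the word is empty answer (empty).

k=0  "0100"  (len 4)
k=1  "100"  (len 3)
k=2  "000"  (len 3)
k=3  "00"  (len 2)
k=4  "0"  (len 1)
k=5  (halted — word empty)

(empty)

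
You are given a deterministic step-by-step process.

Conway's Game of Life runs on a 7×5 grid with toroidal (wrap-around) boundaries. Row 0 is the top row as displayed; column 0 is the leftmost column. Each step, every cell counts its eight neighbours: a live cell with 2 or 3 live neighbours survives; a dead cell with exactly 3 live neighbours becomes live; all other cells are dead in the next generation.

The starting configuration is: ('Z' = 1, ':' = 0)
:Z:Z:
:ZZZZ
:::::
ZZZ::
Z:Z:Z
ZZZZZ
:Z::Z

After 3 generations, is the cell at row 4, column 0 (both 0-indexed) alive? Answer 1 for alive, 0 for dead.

1

0) :Z:Z:
:ZZZZ
:::::
ZZZ::
Z:Z:Z
ZZZZZ
:Z::Z
1) :Z:::
ZZ:ZZ
::::Z
Z:ZZZ
:::::
:::::
:::::
2) :ZZ:Z
:ZZZZ
:::::
Z::ZZ
:::ZZ
:::::
:::::
3) :Z::Z
:Z::Z
:Z:::
Z::Z:
Z::Z:
:::::
:::::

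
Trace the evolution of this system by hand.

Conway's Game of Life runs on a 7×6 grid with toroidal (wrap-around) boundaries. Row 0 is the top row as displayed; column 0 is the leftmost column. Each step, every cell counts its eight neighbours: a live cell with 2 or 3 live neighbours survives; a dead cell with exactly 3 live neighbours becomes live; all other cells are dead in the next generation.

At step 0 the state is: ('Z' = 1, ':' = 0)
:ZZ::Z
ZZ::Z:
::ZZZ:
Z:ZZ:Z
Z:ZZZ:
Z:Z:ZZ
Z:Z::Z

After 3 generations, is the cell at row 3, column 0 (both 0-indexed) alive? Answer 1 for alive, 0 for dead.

k=0  :ZZ::Z
ZZ::Z:
::ZZZ:
Z:ZZ:Z
Z:ZZZ:
Z:Z:ZZ
Z:Z::Z
k=1  ::ZZZ:
Z:::Z:
::::::
Z:::::
::::::
::Z:::
::Z:::
k=2  :ZZ:ZZ
::::ZZ
:::::Z
::::::
::::::
::::::
:ZZ:::
k=3  :ZZ:ZZ
:::Z::
::::ZZ
::::::
::::::
::::::
ZZZZ::

0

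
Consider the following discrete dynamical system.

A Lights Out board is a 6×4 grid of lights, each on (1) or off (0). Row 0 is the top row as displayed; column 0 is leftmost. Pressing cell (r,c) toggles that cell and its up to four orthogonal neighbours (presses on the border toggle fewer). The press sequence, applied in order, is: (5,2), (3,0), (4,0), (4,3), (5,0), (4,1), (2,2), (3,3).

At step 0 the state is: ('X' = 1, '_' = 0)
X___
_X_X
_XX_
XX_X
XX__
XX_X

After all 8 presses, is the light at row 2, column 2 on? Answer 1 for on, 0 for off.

0

t=0: X___
_X_X
_XX_
XX_X
XX__
XX_X
t=1: X___
_X_X
_XX_
XX_X
XXX_
X_X_
t=2: X___
_X_X
XXX_
___X
_XX_
X_X_
t=3: X___
_X_X
XXX_
X__X
X_X_
__X_
t=4: X___
_X_X
XXX_
X___
X__X
__XX
t=5: X___
_X_X
XXX_
X___
___X
XXXX
t=6: X___
_X_X
XXX_
XX__
XXXX
X_XX
t=7: X___
_XXX
X__X
XXX_
XXXX
X_XX
t=8: X___
_XXX
X___
XX_X
XXX_
X_XX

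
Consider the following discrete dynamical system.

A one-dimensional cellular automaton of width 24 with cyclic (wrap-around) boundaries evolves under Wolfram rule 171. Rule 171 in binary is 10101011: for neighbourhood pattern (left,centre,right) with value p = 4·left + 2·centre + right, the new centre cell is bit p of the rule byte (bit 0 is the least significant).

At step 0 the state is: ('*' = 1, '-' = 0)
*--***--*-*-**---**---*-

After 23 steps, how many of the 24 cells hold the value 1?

13

[0] *--***--*-*-**---**---*-
[1] --***--*-*-**--***--**-*
[2] -***--*-*-**--***--**-*-
[3] ***--*-*-**--***--**-*--
[4] **--*-*-**--***--**-*--*
[5] *--*-*-**--***--**-*--**
[6] --*-*-**--***--**-*--***
[7] -*-*-**--***--**-*--***-
[8] *-*-**--***--**-*--***--
[9] -*-**--***--**-*--***--*
[10] *-**--***--**-*--***--*-
[11] -**--***--**-*--***--*-*
[12] **--***--**-*--***--*-*-
[13] *--***--**-*--***--*-*-*
[14] --***--**-*--***--*-*-**
[15] -***--**-*--***--*-*-**-
[16] ***--**-*--***--*-*-**--
[17] **--**-*--***--*-*-**--*
[18] *--**-*--***--*-*-**--**
[19] --**-*--***--*-*-**--***
[20] -**-*--***--*-*-**--***-
[21] **-*--***--*-*-**--***--
[22] *-*--***--*-*-**--***--*
[23] -*--***--*-*-**--***--**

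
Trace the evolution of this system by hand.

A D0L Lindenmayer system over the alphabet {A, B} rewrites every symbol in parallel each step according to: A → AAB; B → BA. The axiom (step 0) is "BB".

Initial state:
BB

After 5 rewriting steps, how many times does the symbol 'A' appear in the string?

[0] BB
[1] BABA
[2] BAAABBAAAB
[3] BAAABAABAABBABAAABAABAABBA
[4] BAAABAABAABBAAABAABBAAABAABBABAAABBAAABAABAABBAAABAABBAAABAABBABAAAB
[5] BAAABAABAABBAAABAABBAAABAABBABAAABAABAABBAAABAABBABAAABAAB…AABAABAABBAAABAABBABAAABAABAABBAAABAABBABAAABBAAABAABAABBA  (len 178)

110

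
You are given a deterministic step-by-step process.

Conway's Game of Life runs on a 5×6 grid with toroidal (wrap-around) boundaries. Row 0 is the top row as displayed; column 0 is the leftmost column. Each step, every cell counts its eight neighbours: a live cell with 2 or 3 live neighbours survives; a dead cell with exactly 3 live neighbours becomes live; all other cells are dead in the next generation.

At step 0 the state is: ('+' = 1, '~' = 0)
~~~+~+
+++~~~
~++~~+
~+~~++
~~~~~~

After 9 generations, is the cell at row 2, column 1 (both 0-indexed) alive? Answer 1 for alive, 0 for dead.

0) ~~~+~+
+++~~~
~++~~+
~+~~++
~~~~~~
1) +++~~~
~~~+++
~~~+++
~++~++
+~~~~+
2) ~+++~~
~+~~~~
~~~~~~
~++~~~
~~~++~
3) ~+~++~
~+~~~~
~++~~~
~~++~~
~~~~+~
4) ~~+++~
++~+~~
~+~+~~
~+++~~
~~~~+~
5) ~++~++
++~~~~
~~~++~
~+~++~
~+~~+~
6) ~~++++
++~~~~
++~+++
~~~~~+
~+~~~~
7) ~~++++
~~~~~~
~++~+~
~++~~+
+~++~+
8) +++~~+
~+~~~+
++++~~
~~~~~+
~~~~~~
9) ~++~~+
~~~+++
~++~++
+++~~~
~+~~~+

1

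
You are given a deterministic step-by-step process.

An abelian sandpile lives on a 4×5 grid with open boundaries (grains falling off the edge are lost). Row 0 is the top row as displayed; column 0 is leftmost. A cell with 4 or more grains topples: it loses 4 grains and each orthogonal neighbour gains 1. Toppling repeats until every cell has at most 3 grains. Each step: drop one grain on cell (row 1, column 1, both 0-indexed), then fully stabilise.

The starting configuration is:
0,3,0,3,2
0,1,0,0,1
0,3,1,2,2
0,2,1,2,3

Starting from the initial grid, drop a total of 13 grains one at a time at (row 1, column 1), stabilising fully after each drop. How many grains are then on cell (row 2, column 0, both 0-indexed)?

2

0) 0,3,0,3,2
0,1,0,0,1
0,3,1,2,2
0,2,1,2,3
1) 0,3,0,3,2
0,2,0,0,1
0,3,1,2,2
0,2,1,2,3
2) 0,3,0,3,2
0,3,0,0,1
0,3,1,2,2
0,2,1,2,3
3) 1,0,1,3,2
1,2,1,0,1
1,0,2,2,2
0,3,1,2,3
4) 1,0,1,3,2
1,3,1,0,1
1,0,2,2,2
0,3,1,2,3
5) 1,1,1,3,2
2,0,2,0,1
1,1,2,2,2
0,3,1,2,3
6) 1,1,1,3,2
2,1,2,0,1
1,1,2,2,2
0,3,1,2,3
7) 1,1,1,3,2
2,2,2,0,1
1,1,2,2,2
0,3,1,2,3
8) 1,1,1,3,2
2,3,2,0,1
1,1,2,2,2
0,3,1,2,3
9) 1,2,1,3,2
3,0,3,0,1
1,2,2,2,2
0,3,1,2,3
10) 1,2,1,3,2
3,1,3,0,1
1,2,2,2,2
0,3,1,2,3
11) 1,2,1,3,2
3,2,3,0,1
1,2,2,2,2
0,3,1,2,3
12) 1,2,1,3,2
3,3,3,0,1
1,2,2,2,2
0,3,1,2,3
13) 2,3,2,3,2
0,2,0,1,1
2,3,3,2,2
0,3,1,2,3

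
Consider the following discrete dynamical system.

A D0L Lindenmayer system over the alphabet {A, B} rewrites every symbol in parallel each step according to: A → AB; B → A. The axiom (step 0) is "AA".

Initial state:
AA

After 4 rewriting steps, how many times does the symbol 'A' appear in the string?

10

gen 0: AA
gen 1: ABAB
gen 2: ABAABA
gen 3: ABAABABAAB
gen 4: ABAABABAABAABABA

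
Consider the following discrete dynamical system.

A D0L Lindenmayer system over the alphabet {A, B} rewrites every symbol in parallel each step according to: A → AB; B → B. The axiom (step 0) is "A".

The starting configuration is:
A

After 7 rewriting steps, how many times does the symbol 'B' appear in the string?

[0] A
[1] AB
[2] ABB
[3] ABBB
[4] ABBBB
[5] ABBBBB
[6] ABBBBBB
[7] ABBBBBBB

7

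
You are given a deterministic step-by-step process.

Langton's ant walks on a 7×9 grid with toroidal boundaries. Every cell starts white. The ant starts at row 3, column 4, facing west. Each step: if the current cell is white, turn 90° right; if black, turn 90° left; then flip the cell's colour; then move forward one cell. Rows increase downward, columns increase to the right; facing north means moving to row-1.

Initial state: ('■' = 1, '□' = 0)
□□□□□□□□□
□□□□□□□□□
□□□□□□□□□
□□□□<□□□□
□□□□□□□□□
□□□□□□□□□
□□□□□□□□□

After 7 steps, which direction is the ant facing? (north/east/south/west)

north

step 0: □□□□□□□□□
□□□□□□□□□
□□□□□□□□□
□□□□<□□□□
□□□□□□□□□
□□□□□□□□□
□□□□□□□□□
step 1: □□□□□□□□□
□□□□□□□□□
□□□□^□□□□
□□□□■□□□□
□□□□□□□□□
□□□□□□□□□
□□□□□□□□□
step 2: □□□□□□□□□
□□□□□□□□□
□□□□■>□□□
□□□□■□□□□
□□□□□□□□□
□□□□□□□□□
□□□□□□□□□
step 3: □□□□□□□□□
□□□□□□□□□
□□□□■■□□□
□□□□■v□□□
□□□□□□□□□
□□□□□□□□□
□□□□□□□□□
step 4: □□□□□□□□□
□□□□□□□□□
□□□□■■□□□
□□□□<■□□□
□□□□□□□□□
□□□□□□□□□
□□□□□□□□□
step 5: □□□□□□□□□
□□□□□□□□□
□□□□■■□□□
□□□□□■□□□
□□□□v□□□□
□□□□□□□□□
□□□□□□□□□
step 6: □□□□□□□□□
□□□□□□□□□
□□□□■■□□□
□□□□□■□□□
□□□<■□□□□
□□□□□□□□□
□□□□□□□□□
step 7: □□□□□□□□□
□□□□□□□□□
□□□□■■□□□
□□□^□■□□□
□□□■■□□□□
□□□□□□□□□
□□□□□□□□□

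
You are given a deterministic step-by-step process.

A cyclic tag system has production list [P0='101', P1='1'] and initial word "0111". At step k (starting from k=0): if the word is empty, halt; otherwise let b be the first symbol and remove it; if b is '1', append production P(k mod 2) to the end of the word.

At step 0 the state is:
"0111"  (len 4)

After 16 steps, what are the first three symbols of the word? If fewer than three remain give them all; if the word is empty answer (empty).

111

t=0: "0111"  (len 4)
t=1: "111"  (len 3)
t=2: "111"  (len 3)
t=3: "11101"  (len 5)
t=4: "11011"  (len 5)
t=5: "1011101"  (len 7)
t=6: "0111011"  (len 7)
t=7: "111011"  (len 6)
t=8: "110111"  (len 6)
t=9: "10111101"  (len 8)
t=10: "01111011"  (len 8)
t=11: "1111011"  (len 7)
t=12: "1110111"  (len 7)
t=13: "110111101"  (len 9)
t=14: "101111011"  (len 9)
t=15: "01111011101"  (len 11)
t=16: "1111011101"  (len 10)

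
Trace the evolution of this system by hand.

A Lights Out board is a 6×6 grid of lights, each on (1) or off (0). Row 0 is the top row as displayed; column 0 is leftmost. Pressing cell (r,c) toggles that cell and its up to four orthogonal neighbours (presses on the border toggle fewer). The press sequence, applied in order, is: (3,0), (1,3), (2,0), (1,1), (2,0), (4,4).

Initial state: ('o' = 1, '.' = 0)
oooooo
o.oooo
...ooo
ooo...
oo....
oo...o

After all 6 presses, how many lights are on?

21

t=0: oooooo
o.oooo
...ooo
ooo...
oo....
oo...o
t=1: oooooo
o.oooo
o..ooo
..o...
.o....
oo...o
t=2: ooo.oo
o....o
o...oo
..o...
.o....
oo...o
t=3: ooo.oo
.....o
.o..oo
o.o...
.o....
oo...o
t=4: o.o.oo
ooo..o
....oo
o.o...
.o....
oo...o
t=5: o.o.oo
.oo..o
oo..oo
..o...
.o....
oo...o
t=6: o.o.oo
.oo..o
oo..oo
..o.o.
.o.ooo
oo..oo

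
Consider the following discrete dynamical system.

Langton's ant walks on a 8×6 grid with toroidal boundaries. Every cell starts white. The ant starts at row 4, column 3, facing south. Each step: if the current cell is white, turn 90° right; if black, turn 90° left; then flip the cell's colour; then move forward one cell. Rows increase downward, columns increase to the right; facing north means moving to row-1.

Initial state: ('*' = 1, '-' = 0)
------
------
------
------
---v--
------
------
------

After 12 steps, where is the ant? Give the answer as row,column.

4,5

0) ------
------
------
------
---v--
------
------
------
1) ------
------
------
------
--<*--
------
------
------
2) ------
------
------
--^---
--**--
------
------
------
3) ------
------
------
--*>--
--**--
------
------
------
4) ------
------
------
--**--
--*v--
------
------
------
5) ------
------
------
--**--
--*->-
------
------
------
6) ------
------
------
--**--
--*-*-
----v-
------
------
7) ------
------
------
--**--
--*-*-
---<*-
------
------
8) ------
------
------
--**--
--*^*-
---**-
------
------
9) ------
------
------
--**--
--**>-
---**-
------
------
10) ------
------
------
--**^-
--**--
---**-
------
------
11) ------
------
------
--***>
--**--
---**-
------
------
12) ------
------
------
--****
--**-v
---**-
------
------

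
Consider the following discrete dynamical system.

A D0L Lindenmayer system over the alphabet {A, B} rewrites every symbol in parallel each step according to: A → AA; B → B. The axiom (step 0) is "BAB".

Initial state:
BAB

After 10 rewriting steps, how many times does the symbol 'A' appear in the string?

1024

t=0: BAB
t=1: BAAB
t=2: BAAAAB
t=3: BAAAAAAAAB
t=4: BAAAAAAAAAAAAAAAAB
t=5: BAAAAAAAAAAAAAAAAAAAAAAAAAAAAAAAAB
t=6: BAAAAAAAAAAAAAAAAAAAAAAAAAAAAAAAAAAAAAAAAAAAAAAAAAAAAAAAAAAAAAAAAB
t=7: BAAAAAAAAAAAAAAAAAAAAAAAAAAAAAAAAAAAAAAAAAAAAAAAAAAAAAAAAA…AAAAAAAAAAAAAAAAAAAAAAAAAAAAAAAAAAAAAAAAAAAAAAAAAAAAAAAAAB  (len 130)
t=8: BAAAAAAAAAAAAAAAAAAAAAAAAAAAAAAAAAAAAAAAAAAAAAAAAAAAAAAAAA…AAAAAAAAAAAAAAAAAAAAAAAAAAAAAAAAAAAAAAAAAAAAAAAAAAAAAAAAAB  (len 258)
t=9: BAAAAAAAAAAAAAAAAAAAAAAAAAAAAAAAAAAAAAAAAAAAAAAAAAAAAAAAAA…AAAAAAAAAAAAAAAAAAAAAAAAAAAAAAAAAAAAAAAAAAAAAAAAAAAAAAAAAB  (len 514)
t=10: BAAAAAAAAAAAAAAAAAAAAAAAAAAAAAAAAAAAAAAAAAAAAAAAAAAAAAAAAA…AAAAAAAAAAAAAAAAAAAAAAAAAAAAAAAAAAAAAAAAAAAAAAAAAAAAAAAAAB  (len 1026)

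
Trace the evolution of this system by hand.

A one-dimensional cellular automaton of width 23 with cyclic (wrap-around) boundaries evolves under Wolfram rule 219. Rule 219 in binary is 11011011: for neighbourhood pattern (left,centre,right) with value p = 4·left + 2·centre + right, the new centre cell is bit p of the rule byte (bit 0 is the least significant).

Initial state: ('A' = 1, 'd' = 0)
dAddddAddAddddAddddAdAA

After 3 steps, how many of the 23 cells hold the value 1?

step 0: dAddddAddAddddAddddAdAA
step 1: ddAAAAdAAdAAAAdAAAAddAA
step 2: AAAAAAdAAdAAAAdAAAAAAAA
step 3: AAAAAAdAAdAAAAdAAAAAAAA

20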